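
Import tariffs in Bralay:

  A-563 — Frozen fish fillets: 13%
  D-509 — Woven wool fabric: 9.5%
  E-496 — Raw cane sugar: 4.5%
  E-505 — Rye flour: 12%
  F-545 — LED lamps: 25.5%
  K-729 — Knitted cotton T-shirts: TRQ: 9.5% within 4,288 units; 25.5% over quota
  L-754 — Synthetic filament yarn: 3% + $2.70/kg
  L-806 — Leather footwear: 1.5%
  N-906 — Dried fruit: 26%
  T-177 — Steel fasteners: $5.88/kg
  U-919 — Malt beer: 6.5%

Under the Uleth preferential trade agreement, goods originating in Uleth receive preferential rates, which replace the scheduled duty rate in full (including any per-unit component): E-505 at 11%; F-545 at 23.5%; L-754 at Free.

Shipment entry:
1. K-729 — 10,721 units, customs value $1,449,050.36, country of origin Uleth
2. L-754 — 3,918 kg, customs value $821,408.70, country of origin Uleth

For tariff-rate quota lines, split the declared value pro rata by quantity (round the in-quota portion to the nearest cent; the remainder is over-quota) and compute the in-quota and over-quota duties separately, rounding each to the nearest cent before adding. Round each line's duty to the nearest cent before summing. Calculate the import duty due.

$276,777.27

Line 1 (K-729, Uleth, 10,721 units, $1,449,050.36):
Code K-729 is under a tariff-rate quota (threshold 4,288 units). In-quota: 4,288 units at 9.5%; over-quota: 6,433 units at 25.5%.
Pro-rata value split: in-quota = $1,449,050.36 × 4,288/10,721 = $579,566.08; over-quota = $1,449,050.36 − $579,566.08 = $869,484.28.
In-quota duty = $579,566.08 × 9.5% = $55,058.78. Over-quota duty = $869,484.28 × 25.5% = $221,718.49.
Line duty = $55,058.78 + $221,718.49 = $276,777.27.
Line 2 (L-754, Uleth, 3,918 kg, $821,408.70):
Base rate for L-754 is 3% + $2.70/kg.
Origin Uleth qualifies under the Bralay–Uleth agreement and L-754 is covered: preferential rate Free applies instead.
Duty = $821,408.70 × 0% = $0.00.
Total = $276,777.27 + $0.00 = $276,777.27.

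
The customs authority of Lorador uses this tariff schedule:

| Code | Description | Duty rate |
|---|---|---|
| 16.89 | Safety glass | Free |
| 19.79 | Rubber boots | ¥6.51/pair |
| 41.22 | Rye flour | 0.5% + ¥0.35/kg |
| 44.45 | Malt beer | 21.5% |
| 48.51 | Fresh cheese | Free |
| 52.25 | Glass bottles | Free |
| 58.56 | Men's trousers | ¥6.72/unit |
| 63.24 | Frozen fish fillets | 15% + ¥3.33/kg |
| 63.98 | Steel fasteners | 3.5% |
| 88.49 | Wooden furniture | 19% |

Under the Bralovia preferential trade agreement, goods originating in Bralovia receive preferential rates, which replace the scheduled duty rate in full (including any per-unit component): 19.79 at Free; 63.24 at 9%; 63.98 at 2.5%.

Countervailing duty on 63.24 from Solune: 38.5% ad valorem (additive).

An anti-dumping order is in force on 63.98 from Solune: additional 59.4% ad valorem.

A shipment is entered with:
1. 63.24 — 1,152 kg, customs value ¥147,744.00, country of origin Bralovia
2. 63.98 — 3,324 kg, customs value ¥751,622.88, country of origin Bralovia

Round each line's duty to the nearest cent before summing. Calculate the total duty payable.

Line 1 (63.24, Bralovia, 1,152 kg, ¥147,744.00):
Base rate for 63.24 is 15% + ¥3.33/kg.
Origin Bralovia qualifies under the Lorador–Bralovia agreement and 63.24 is covered: preferential rate 9% applies instead.
The additional-duty order on 63.24 targets Solune, not Bralovia; it does not apply.
Duty = ¥147,744.00 × 9% = ¥13,296.96.
Line 2 (63.98, Bralovia, 3,324 kg, ¥751,622.88):
Base rate for 63.98 is 3.5%.
Origin Bralovia qualifies under the Lorador–Bralovia agreement and 63.98 is covered: preferential rate 2.5% applies instead.
The additional-duty order on 63.98 targets Solune, not Bralovia; it does not apply.
Duty = ¥751,622.88 × 2.5% = ¥18,790.57.
Total = ¥13,296.96 + ¥18,790.57 = ¥32,087.53.

¥32,087.53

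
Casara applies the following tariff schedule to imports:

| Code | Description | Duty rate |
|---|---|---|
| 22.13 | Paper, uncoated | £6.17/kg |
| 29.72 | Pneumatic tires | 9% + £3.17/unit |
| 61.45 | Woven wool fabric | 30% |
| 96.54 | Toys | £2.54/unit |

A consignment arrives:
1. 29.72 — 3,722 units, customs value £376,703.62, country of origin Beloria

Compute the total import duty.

£45,702.07

Line 1 (29.72, Beloria, 3,722 units, £376,703.62):
Base rate for 29.72 is 9% + £3.17/unit.
Duty = £376,703.62 × 9% + 3,722 × £3.17 = £45,702.07.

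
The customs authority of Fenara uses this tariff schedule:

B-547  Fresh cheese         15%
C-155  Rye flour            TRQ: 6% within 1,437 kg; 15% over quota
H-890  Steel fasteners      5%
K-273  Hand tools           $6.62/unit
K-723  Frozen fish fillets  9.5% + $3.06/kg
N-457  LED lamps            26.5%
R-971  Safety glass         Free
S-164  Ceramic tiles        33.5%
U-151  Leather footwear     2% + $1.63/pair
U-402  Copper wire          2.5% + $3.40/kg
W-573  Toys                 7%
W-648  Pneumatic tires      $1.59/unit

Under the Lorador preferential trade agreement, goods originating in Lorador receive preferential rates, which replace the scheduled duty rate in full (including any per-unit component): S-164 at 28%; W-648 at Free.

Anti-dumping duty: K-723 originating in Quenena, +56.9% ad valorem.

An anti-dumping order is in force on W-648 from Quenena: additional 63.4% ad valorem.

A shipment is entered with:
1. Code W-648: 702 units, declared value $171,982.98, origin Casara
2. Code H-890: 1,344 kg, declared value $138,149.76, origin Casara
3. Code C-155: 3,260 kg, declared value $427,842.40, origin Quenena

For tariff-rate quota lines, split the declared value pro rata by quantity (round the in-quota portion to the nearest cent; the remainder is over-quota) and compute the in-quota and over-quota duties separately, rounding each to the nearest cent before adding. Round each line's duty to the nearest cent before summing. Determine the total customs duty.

Line 1 (W-648, Casara, 702 units, $171,982.98):
Base rate for W-648 is $1.59/unit.
W-648 has an FTA preferential rate, but origin Casara is not Lorador; base rate stands.
The additional-duty order on W-648 targets Quenena, not Casara; it does not apply.
Duty = 702 × $1.59 = $1,116.18.
Line 2 (H-890, Casara, 1,344 kg, $138,149.76):
Base rate for H-890 is 5%.
Duty = $138,149.76 × 5% = $6,907.49.
Line 3 (C-155, Quenena, 3,260 kg, $427,842.40):
Code C-155 is under a tariff-rate quota (threshold 1,437 kg). In-quota: 1,437 kg at 6%; over-quota: 1,823 kg at 15%.
Pro-rata value split: in-quota = $427,842.40 × 1,437/3,260 = $188,591.88; over-quota = $427,842.40 − $188,591.88 = $239,250.52.
In-quota duty = $188,591.88 × 6% = $11,315.51. Over-quota duty = $239,250.52 × 15% = $35,887.58.
Line duty = $11,315.51 + $35,887.58 = $47,203.09.
Total = $1,116.18 + $6,907.49 + $47,203.09 = $55,226.76.

$55,226.76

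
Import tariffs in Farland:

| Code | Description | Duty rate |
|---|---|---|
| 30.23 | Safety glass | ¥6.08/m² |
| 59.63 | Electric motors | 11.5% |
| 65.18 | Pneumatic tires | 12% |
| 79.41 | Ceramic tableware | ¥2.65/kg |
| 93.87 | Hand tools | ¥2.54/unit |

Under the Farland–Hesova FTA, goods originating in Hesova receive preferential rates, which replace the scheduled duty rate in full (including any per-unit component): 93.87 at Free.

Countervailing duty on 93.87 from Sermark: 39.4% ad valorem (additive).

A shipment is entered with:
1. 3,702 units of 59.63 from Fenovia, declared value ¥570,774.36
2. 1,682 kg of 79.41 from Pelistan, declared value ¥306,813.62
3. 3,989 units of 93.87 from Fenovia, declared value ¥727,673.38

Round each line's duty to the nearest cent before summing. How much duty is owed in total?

Line 1 (59.63, Fenovia, 3,702 units, ¥570,774.36):
Base rate for 59.63 is 11.5%.
Duty = ¥570,774.36 × 11.5% = ¥65,639.05.
Line 2 (79.41, Pelistan, 1,682 kg, ¥306,813.62):
Base rate for 79.41 is ¥2.65/kg.
Duty = 1,682 × ¥2.65 = ¥4,457.30.
Line 3 (93.87, Fenovia, 3,989 units, ¥727,673.38):
Base rate for 93.87 is ¥2.54/unit.
93.87 has an FTA preferential rate, but origin Fenovia is not Hesova; base rate stands.
The additional-duty order on 93.87 targets Sermark, not Fenovia; it does not apply.
Duty = 3,989 × ¥2.54 = ¥10,132.06.
Total = ¥65,639.05 + ¥4,457.30 + ¥10,132.06 = ¥80,228.41.

¥80,228.41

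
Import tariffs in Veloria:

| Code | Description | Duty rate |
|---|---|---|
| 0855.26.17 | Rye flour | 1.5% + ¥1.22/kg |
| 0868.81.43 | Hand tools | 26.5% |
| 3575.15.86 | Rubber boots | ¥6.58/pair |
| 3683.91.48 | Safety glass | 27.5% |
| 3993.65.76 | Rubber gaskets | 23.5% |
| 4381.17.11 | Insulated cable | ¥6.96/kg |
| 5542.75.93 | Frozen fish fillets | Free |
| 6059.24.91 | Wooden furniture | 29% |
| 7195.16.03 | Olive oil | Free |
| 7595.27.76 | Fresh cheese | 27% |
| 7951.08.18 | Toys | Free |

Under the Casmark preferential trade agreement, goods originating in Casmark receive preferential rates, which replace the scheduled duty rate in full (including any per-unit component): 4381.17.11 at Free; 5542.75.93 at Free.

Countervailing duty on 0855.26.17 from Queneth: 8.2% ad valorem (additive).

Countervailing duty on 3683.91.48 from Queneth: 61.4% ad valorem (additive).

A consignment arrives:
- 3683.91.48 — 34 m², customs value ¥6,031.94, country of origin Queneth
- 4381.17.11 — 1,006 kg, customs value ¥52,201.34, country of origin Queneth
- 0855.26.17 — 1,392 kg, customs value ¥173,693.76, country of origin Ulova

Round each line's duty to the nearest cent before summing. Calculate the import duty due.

Line 1 (3683.91.48, Queneth, 34 m², ¥6,031.94):
Base rate for 3683.91.48 is 27.5%.
Additional duty on 3683.91.48 from Queneth: +61.4%. Applied ad valorem rate: 27.5% + 61.4% = 88.9%.
Duty = ¥6,031.94 × 88.9% = ¥5,362.39.
Line 2 (4381.17.11, Queneth, 1,006 kg, ¥52,201.34):
Base rate for 4381.17.11 is ¥6.96/kg.
4381.17.11 has an FTA preferential rate, but origin Queneth is not Casmark; base rate stands.
Duty = 1,006 × ¥6.96 = ¥7,001.76.
Line 3 (0855.26.17, Ulova, 1,392 kg, ¥173,693.76):
Base rate for 0855.26.17 is 1.5% + ¥1.22/kg.
The additional-duty order on 0855.26.17 targets Queneth, not Ulova; it does not apply.
Duty = ¥173,693.76 × 1.5% + 1,392 × ¥1.22 = ¥4,303.65.
Total = ¥5,362.39 + ¥7,001.76 + ¥4,303.65 = ¥16,667.80.

¥16,667.80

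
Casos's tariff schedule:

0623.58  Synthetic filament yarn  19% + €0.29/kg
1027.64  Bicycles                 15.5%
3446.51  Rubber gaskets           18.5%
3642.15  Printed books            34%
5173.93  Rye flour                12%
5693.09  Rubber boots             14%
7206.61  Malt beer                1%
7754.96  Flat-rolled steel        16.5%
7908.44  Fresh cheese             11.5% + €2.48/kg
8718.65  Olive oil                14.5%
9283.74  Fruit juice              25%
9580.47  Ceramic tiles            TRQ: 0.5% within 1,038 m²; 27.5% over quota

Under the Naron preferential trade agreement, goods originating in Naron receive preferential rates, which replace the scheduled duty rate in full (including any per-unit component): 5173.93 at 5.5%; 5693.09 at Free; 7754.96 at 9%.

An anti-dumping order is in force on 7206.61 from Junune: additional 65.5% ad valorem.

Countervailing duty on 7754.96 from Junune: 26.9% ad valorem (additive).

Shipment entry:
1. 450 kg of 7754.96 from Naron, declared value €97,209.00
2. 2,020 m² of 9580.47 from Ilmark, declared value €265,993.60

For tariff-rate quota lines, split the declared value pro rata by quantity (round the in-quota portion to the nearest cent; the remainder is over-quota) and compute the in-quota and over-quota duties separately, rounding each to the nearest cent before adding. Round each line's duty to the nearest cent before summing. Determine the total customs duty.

Line 1 (7754.96, Naron, 450 kg, €97,209.00):
Base rate for 7754.96 is 16.5%.
Origin Naron qualifies under the Casos–Naron agreement and 7754.96 is covered: preferential rate 9% applies instead.
The additional-duty order on 7754.96 targets Junune, not Naron; it does not apply.
Duty = €97,209.00 × 9% = €8,748.81.
Line 2 (9580.47, Ilmark, 2,020 m², €265,993.60):
Code 9580.47 is under a tariff-rate quota (threshold 1,038 m²). In-quota: 1,038 m² at 0.5%; over-quota: 982 m² at 27.5%.
Pro-rata value split: in-quota = €265,993.60 × 1,038/2,020 = €136,683.84; over-quota = €265,993.60 − €136,683.84 = €129,309.76.
In-quota duty = €136,683.84 × 0.5% = €683.42. Over-quota duty = €129,309.76 × 27.5% = €35,560.18.
Line duty = €683.42 + €35,560.18 = €36,243.60.
Total = €8,748.81 + €36,243.60 = €44,992.41.

€44,992.41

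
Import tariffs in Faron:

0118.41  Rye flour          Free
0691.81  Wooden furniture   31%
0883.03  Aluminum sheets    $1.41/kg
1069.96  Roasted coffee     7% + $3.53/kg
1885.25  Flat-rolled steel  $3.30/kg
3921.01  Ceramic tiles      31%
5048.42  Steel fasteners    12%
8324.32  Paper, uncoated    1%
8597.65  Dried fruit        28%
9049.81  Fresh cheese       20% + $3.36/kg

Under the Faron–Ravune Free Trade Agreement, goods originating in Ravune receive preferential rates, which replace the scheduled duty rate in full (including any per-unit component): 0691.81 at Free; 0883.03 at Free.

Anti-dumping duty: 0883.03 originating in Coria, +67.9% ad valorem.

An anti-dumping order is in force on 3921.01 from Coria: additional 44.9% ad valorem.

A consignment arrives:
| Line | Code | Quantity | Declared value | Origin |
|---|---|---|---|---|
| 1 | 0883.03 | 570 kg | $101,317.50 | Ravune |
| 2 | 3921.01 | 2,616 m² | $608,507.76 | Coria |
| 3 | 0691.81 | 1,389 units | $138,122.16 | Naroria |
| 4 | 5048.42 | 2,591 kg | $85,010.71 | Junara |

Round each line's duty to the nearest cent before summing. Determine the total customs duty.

$514,876.55

Line 1 (0883.03, Ravune, 570 kg, $101,317.50):
Base rate for 0883.03 is $1.41/kg.
Origin Ravune qualifies under the Faron–Ravune agreement and 0883.03 is covered: preferential rate Free applies instead.
The additional-duty order on 0883.03 targets Coria, not Ravune; it does not apply.
Duty = $101,317.50 × 0% = $0.00.
Line 2 (3921.01, Coria, 2,616 m², $608,507.76):
Base rate for 3921.01 is 31%.
Additional duty on 3921.01 from Coria: +44.9%. Applied ad valorem rate: 31% + 44.9% = 75.9%.
Duty = $608,507.76 × 75.9% = $461,857.39.
Line 3 (0691.81, Naroria, 1,389 units, $138,122.16):
Base rate for 0691.81 is 31%.
0691.81 has an FTA preferential rate, but origin Naroria is not Ravune; base rate stands.
Duty = $138,122.16 × 31% = $42,817.87.
Line 4 (5048.42, Junara, 2,591 kg, $85,010.71):
Base rate for 5048.42 is 12%.
Duty = $85,010.71 × 12% = $10,201.29.
Total = $0.00 + $461,857.39 + $42,817.87 + $10,201.29 = $514,876.55.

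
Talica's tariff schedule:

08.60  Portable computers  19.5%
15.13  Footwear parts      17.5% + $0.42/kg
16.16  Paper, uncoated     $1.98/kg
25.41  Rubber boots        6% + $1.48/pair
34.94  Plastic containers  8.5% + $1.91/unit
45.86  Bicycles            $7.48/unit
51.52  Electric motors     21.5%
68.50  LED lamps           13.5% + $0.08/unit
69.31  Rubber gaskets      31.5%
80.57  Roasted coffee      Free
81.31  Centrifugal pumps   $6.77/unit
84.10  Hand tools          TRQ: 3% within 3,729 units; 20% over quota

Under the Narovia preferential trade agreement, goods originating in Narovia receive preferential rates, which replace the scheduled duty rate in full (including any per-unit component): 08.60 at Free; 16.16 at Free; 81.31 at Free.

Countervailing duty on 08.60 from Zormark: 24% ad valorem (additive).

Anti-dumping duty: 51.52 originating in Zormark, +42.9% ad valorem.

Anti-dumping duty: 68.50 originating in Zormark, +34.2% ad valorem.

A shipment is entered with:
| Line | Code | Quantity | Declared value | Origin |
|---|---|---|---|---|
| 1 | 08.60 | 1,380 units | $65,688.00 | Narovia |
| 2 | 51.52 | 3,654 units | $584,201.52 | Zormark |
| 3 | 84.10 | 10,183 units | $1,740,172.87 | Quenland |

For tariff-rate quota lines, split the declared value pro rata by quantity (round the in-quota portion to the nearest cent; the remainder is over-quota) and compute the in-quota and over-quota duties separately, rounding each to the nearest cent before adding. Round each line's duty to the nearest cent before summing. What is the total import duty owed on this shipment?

Line 1 (08.60, Narovia, 1,380 units, $65,688.00):
Base rate for 08.60 is 19.5%.
Origin Narovia qualifies under the Talica–Narovia agreement and 08.60 is covered: preferential rate Free applies instead.
The additional-duty order on 08.60 targets Zormark, not Narovia; it does not apply.
Duty = $65,688.00 × 0% = $0.00.
Line 2 (51.52, Zormark, 3,654 units, $584,201.52):
Base rate for 51.52 is 21.5%.
Additional duty on 51.52 from Zormark: +42.9%. Applied ad valorem rate: 21.5% + 42.9% = 64.4%.
Duty = $584,201.52 × 64.4% = $376,225.78.
Line 3 (84.10, Quenland, 10,183 units, $1,740,172.87):
Code 84.10 is under a tariff-rate quota (threshold 3,729 units). In-quota: 3,729 units at 3%; over-quota: 6,454 units at 20%.
Pro-rata value split: in-quota = $1,740,172.87 × 3,729/10,183 = $637,248.81; over-quota = $1,740,172.87 − $637,248.81 = $1,102,924.06.
In-quota duty = $637,248.81 × 3% = $19,117.46. Over-quota duty = $1,102,924.06 × 20% = $220,584.81.
Line duty = $19,117.46 + $220,584.81 = $239,702.27.
Total = $0.00 + $376,225.78 + $239,702.27 = $615,928.05.

$615,928.05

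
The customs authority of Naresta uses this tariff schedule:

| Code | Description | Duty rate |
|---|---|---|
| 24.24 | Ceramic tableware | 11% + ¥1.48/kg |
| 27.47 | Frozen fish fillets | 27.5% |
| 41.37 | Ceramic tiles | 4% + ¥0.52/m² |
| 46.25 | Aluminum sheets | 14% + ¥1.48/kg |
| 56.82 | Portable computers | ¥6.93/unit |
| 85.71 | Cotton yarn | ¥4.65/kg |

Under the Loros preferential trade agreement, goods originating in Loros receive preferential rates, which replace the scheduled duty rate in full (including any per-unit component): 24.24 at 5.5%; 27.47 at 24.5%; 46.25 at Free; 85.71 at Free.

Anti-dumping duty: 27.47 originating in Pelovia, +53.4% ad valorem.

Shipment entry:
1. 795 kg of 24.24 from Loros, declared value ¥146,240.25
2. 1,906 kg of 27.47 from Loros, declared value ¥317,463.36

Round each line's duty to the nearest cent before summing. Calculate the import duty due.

¥85,821.73

Line 1 (24.24, Loros, 795 kg, ¥146,240.25):
Base rate for 24.24 is 11% + ¥1.48/kg.
Origin Loros qualifies under the Naresta–Loros agreement and 24.24 is covered: preferential rate 5.5% applies instead.
Duty = ¥146,240.25 × 5.5% = ¥8,043.21.
Line 2 (27.47, Loros, 1,906 kg, ¥317,463.36):
Base rate for 27.47 is 27.5%.
Origin Loros qualifies under the Naresta–Loros agreement and 27.47 is covered: preferential rate 24.5% applies instead.
The additional-duty order on 27.47 targets Pelovia, not Loros; it does not apply.
Duty = ¥317,463.36 × 24.5% = ¥77,778.52.
Total = ¥8,043.21 + ¥77,778.52 = ¥85,821.73.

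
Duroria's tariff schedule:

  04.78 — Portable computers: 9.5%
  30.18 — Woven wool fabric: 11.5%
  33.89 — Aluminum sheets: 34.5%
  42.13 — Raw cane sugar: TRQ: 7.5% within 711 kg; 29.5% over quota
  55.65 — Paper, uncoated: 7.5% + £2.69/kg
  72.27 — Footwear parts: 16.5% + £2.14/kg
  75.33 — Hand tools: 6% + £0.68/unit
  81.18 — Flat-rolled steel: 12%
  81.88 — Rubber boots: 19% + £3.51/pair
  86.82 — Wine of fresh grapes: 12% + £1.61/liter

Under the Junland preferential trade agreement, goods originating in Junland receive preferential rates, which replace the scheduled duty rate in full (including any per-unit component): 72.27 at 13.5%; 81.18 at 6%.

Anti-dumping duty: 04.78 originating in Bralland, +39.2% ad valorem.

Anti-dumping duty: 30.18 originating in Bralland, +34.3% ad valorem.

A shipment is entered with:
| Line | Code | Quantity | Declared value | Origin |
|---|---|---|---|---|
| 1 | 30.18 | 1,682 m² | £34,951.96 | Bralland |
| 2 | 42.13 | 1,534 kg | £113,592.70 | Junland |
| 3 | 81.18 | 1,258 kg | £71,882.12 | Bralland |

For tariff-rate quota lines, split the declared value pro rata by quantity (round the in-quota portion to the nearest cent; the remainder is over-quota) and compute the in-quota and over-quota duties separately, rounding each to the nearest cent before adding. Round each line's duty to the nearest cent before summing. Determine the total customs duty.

£46,560.80

Line 1 (30.18, Bralland, 1,682 m², £34,951.96):
Base rate for 30.18 is 11.5%.
Additional duty on 30.18 from Bralland: +34.3%. Applied ad valorem rate: 11.5% + 34.3% = 45.8%.
Duty = £34,951.96 × 45.8% = £16,008.00.
Line 2 (42.13, Junland, 1,534 kg, £113,592.70):
Code 42.13 is under a tariff-rate quota (threshold 711 kg). In-quota: 711 kg at 7.5%; over-quota: 823 kg at 29.5%.
Pro-rata value split: in-quota = £113,592.70 × 711/1,534 = £52,649.55; over-quota = £113,592.70 − £52,649.55 = £60,943.15.
In-quota duty = £52,649.55 × 7.5% = £3,948.72. Over-quota duty = £60,943.15 × 29.5% = £17,978.23.
Line duty = £3,948.72 + £17,978.23 = £21,926.95.
Line 3 (81.18, Bralland, 1,258 kg, £71,882.12):
Base rate for 81.18 is 12%.
81.18 has an FTA preferential rate, but origin Bralland is not Junland; base rate stands.
Duty = £71,882.12 × 12% = £8,625.85.
Total = £16,008.00 + £21,926.95 + £8,625.85 = £46,560.80.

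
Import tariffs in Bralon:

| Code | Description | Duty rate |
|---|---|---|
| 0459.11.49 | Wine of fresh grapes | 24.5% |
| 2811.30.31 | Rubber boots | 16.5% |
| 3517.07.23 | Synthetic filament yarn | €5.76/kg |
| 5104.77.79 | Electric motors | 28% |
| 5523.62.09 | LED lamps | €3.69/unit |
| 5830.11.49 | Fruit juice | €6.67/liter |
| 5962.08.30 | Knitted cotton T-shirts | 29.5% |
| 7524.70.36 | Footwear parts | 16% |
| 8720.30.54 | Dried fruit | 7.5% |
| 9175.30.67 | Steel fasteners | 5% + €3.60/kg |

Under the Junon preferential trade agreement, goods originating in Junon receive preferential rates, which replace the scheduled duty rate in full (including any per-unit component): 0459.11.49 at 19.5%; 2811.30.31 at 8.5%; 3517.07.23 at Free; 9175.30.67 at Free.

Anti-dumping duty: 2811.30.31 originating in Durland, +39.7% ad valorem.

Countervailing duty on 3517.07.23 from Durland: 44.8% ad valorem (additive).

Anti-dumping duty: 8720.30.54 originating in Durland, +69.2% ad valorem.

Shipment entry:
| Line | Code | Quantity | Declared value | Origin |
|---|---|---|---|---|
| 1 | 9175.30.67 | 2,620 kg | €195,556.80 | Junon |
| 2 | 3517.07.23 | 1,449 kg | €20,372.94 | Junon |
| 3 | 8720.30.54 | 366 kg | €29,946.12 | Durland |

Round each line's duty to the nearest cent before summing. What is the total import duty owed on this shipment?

€22,968.67

Line 1 (9175.30.67, Junon, 2,620 kg, €195,556.80):
Base rate for 9175.30.67 is 5% + €3.60/kg.
Origin Junon qualifies under the Bralon–Junon agreement and 9175.30.67 is covered: preferential rate Free applies instead.
Duty = €195,556.80 × 0% = €0.00.
Line 2 (3517.07.23, Junon, 1,449 kg, €20,372.94):
Base rate for 3517.07.23 is €5.76/kg.
Origin Junon qualifies under the Bralon–Junon agreement and 3517.07.23 is covered: preferential rate Free applies instead.
The additional-duty order on 3517.07.23 targets Durland, not Junon; it does not apply.
Duty = €20,372.94 × 0% = €0.00.
Line 3 (8720.30.54, Durland, 366 kg, €29,946.12):
Base rate for 8720.30.54 is 7.5%.
Additional duty on 8720.30.54 from Durland: +69.2%. Applied ad valorem rate: 7.5% + 69.2% = 76.7%.
Duty = €29,946.12 × 76.7% = €22,968.67.
Total = €0.00 + €0.00 + €22,968.67 = €22,968.67.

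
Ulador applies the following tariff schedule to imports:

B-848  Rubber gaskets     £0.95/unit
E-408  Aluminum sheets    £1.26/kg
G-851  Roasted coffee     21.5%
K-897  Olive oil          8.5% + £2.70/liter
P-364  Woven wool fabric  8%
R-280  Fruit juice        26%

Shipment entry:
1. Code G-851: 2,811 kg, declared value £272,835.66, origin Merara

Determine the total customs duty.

£58,659.67

Line 1 (G-851, Merara, 2,811 kg, £272,835.66):
Base rate for G-851 is 21.5%.
Duty = £272,835.66 × 21.5% = £58,659.67.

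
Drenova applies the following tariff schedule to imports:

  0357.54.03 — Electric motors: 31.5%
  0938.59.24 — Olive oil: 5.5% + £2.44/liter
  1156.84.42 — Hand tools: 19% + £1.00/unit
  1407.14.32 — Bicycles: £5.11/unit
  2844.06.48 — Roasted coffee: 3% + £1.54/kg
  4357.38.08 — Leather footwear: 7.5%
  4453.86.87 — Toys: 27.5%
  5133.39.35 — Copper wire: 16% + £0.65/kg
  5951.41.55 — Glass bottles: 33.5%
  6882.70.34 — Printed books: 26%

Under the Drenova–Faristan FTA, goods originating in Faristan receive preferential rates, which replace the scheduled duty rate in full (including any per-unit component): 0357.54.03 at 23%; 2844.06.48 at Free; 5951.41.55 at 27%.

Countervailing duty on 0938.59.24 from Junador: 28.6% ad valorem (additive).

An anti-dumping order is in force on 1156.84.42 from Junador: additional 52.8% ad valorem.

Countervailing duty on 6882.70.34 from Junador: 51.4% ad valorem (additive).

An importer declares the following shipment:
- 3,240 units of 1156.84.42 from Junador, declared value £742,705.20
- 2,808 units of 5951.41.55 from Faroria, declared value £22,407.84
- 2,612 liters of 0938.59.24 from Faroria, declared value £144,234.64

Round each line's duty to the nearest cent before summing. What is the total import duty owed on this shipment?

£558,315.15

Line 1 (1156.84.42, Junador, 3,240 units, £742,705.20):
Base rate for 1156.84.42 is 19% + £1.00/unit.
Additional duty on 1156.84.42 from Junador: +52.8%. Applied ad valorem rate: 19% + 52.8% = 71.8%.
Duty = £742,705.20 × 71.8% + 3,240 × £1.00 = £536,502.33.
Line 2 (5951.41.55, Faroria, 2,808 units, £22,407.84):
Base rate for 5951.41.55 is 33.5%.
5951.41.55 has an FTA preferential rate, but origin Faroria is not Faristan; base rate stands.
Duty = £22,407.84 × 33.5% = £7,506.63.
Line 3 (0938.59.24, Faroria, 2,612 liters, £144,234.64):
Base rate for 0938.59.24 is 5.5% + £2.44/liter.
The additional-duty order on 0938.59.24 targets Junador, not Faroria; it does not apply.
Duty = £144,234.64 × 5.5% + 2,612 × £2.44 = £14,306.19.
Total = £536,502.33 + £7,506.63 + £14,306.19 = £558,315.15.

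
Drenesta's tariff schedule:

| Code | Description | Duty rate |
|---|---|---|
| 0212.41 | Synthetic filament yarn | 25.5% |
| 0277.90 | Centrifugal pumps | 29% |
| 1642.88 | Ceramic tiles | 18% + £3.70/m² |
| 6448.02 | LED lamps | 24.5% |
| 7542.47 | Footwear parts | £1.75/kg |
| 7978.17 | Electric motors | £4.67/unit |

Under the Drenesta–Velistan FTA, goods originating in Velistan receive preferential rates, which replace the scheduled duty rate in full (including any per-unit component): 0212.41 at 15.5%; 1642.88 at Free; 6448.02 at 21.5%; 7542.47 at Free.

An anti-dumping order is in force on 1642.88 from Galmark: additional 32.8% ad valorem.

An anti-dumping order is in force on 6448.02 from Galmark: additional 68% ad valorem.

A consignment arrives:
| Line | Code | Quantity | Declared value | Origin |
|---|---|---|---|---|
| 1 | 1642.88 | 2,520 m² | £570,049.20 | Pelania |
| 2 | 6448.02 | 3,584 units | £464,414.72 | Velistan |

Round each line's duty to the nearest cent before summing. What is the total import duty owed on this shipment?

Line 1 (1642.88, Pelania, 2,520 m², £570,049.20):
Base rate for 1642.88 is 18% + £3.70/m².
1642.88 has an FTA preferential rate, but origin Pelania is not Velistan; base rate stands.
The additional-duty order on 1642.88 targets Galmark, not Pelania; it does not apply.
Duty = £570,049.20 × 18% + 2,520 × £3.70 = £111,932.86.
Line 2 (6448.02, Velistan, 3,584 units, £464,414.72):
Base rate for 6448.02 is 24.5%.
Origin Velistan qualifies under the Drenesta–Velistan agreement and 6448.02 is covered: preferential rate 21.5% applies instead.
The additional-duty order on 6448.02 targets Galmark, not Velistan; it does not apply.
Duty = £464,414.72 × 21.5% = £99,849.16.
Total = £111,932.86 + £99,849.16 = £211,782.02.

£211,782.02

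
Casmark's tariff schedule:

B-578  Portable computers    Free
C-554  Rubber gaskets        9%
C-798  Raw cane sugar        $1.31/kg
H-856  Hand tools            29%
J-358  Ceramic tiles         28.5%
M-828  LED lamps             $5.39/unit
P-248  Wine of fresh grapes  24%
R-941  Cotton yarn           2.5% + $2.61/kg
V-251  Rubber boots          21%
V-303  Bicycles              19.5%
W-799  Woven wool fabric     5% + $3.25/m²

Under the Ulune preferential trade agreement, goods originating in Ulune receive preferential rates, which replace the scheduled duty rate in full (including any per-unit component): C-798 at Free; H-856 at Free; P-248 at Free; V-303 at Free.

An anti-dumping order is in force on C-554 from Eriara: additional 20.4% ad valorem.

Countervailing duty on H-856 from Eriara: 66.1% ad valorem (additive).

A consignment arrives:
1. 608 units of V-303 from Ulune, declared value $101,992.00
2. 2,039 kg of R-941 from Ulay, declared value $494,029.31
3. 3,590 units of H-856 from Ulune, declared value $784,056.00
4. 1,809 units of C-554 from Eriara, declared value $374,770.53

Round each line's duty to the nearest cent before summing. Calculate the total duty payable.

Line 1 (V-303, Ulune, 608 units, $101,992.00):
Base rate for V-303 is 19.5%.
Origin Ulune qualifies under the Casmark–Ulune agreement and V-303 is covered: preferential rate Free applies instead.
Duty = $101,992.00 × 0% = $0.00.
Line 2 (R-941, Ulay, 2,039 kg, $494,029.31):
Base rate for R-941 is 2.5% + $2.61/kg.
Duty = $494,029.31 × 2.5% + 2,039 × $2.61 = $17,672.52.
Line 3 (H-856, Ulune, 3,590 units, $784,056.00):
Base rate for H-856 is 29%.
Origin Ulune qualifies under the Casmark–Ulune agreement and H-856 is covered: preferential rate Free applies instead.
The additional-duty order on H-856 targets Eriara, not Ulune; it does not apply.
Duty = $784,056.00 × 0% = $0.00.
Line 4 (C-554, Eriara, 1,809 units, $374,770.53):
Base rate for C-554 is 9%.
Additional duty on C-554 from Eriara: +20.4%. Applied ad valorem rate: 9% + 20.4% = 29.4%.
Duty = $374,770.53 × 29.4% = $110,182.54.
Total = $0.00 + $17,672.52 + $0.00 + $110,182.54 = $127,855.06.

$127,855.06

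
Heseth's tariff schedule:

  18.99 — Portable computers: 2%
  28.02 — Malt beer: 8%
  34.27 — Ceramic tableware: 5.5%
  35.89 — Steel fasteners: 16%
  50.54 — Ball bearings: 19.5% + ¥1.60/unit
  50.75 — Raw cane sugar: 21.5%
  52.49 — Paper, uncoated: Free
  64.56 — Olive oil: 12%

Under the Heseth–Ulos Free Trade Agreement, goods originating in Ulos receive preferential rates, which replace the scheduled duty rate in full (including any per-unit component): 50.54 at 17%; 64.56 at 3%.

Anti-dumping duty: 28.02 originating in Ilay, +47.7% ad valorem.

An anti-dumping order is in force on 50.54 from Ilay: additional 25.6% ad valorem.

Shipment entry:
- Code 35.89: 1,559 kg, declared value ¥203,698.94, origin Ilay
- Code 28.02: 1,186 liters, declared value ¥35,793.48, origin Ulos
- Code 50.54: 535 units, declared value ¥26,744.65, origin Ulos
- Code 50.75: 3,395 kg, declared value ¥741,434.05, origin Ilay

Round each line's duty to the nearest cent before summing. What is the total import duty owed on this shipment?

Line 1 (35.89, Ilay, 1,559 kg, ¥203,698.94):
Base rate for 35.89 is 16%.
Duty = ¥203,698.94 × 16% = ¥32,591.83.
Line 2 (28.02, Ulos, 1,186 liters, ¥35,793.48):
Base rate for 28.02 is 8%.
Origin Ulos is the FTA partner but 28.02 is not on the preference list; base rate stands.
The additional-duty order on 28.02 targets Ilay, not Ulos; it does not apply.
Duty = ¥35,793.48 × 8% = ¥2,863.48.
Line 3 (50.54, Ulos, 535 units, ¥26,744.65):
Base rate for 50.54 is 19.5% + ¥1.60/unit.
Origin Ulos qualifies under the Heseth–Ulos agreement and 50.54 is covered: preferential rate 17% applies instead.
The additional-duty order on 50.54 targets Ilay, not Ulos; it does not apply.
Duty = ¥26,744.65 × 17% = ¥4,546.59.
Line 4 (50.75, Ilay, 3,395 kg, ¥741,434.05):
Base rate for 50.75 is 21.5%.
Duty = ¥741,434.05 × 21.5% = ¥159,408.32.
Total = ¥32,591.83 + ¥2,863.48 + ¥4,546.59 + ¥159,408.32 = ¥199,410.22.

¥199,410.22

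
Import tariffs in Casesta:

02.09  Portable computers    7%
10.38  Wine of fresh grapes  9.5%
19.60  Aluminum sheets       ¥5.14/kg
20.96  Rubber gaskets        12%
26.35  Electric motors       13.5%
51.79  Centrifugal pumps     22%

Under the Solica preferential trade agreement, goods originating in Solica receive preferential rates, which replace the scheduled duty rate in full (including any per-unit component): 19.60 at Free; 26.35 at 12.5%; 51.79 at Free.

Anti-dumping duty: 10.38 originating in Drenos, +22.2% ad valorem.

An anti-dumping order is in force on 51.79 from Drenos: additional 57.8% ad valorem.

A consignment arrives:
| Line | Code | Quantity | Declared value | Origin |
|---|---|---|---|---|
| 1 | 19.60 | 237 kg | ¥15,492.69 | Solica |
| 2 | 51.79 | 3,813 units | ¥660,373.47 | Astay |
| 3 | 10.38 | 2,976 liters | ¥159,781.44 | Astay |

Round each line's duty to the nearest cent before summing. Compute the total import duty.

¥160,461.40

Line 1 (19.60, Solica, 237 kg, ¥15,492.69):
Base rate for 19.60 is ¥5.14/kg.
Origin Solica qualifies under the Casesta–Solica agreement and 19.60 is covered: preferential rate Free applies instead.
Duty = ¥15,492.69 × 0% = ¥0.00.
Line 2 (51.79, Astay, 3,813 units, ¥660,373.47):
Base rate for 51.79 is 22%.
51.79 has an FTA preferential rate, but origin Astay is not Solica; base rate stands.
The additional-duty order on 51.79 targets Drenos, not Astay; it does not apply.
Duty = ¥660,373.47 × 22% = ¥145,282.16.
Line 3 (10.38, Astay, 2,976 liters, ¥159,781.44):
Base rate for 10.38 is 9.5%.
The additional-duty order on 10.38 targets Drenos, not Astay; it does not apply.
Duty = ¥159,781.44 × 9.5% = ¥15,179.24.
Total = ¥0.00 + ¥145,282.16 + ¥15,179.24 = ¥160,461.40.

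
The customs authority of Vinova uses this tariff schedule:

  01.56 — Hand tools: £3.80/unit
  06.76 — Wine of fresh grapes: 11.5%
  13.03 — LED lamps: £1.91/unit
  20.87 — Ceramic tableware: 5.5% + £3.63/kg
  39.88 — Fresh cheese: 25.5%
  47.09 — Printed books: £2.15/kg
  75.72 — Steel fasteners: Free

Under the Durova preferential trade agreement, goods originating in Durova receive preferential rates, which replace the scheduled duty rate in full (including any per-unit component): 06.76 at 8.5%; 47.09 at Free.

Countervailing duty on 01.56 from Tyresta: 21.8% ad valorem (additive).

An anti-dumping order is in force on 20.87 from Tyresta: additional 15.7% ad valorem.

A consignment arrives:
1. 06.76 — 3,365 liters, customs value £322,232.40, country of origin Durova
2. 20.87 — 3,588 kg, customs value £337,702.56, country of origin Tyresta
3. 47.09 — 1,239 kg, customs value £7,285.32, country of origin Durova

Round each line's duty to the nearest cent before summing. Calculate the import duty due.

Line 1 (06.76, Durova, 3,365 liters, £322,232.40):
Base rate for 06.76 is 11.5%.
Origin Durova qualifies under the Vinova–Durova agreement and 06.76 is covered: preferential rate 8.5% applies instead.
Duty = £322,232.40 × 8.5% = £27,389.75.
Line 2 (20.87, Tyresta, 3,588 kg, £337,702.56):
Base rate for 20.87 is 5.5% + £3.63/kg.
Additional duty on 20.87 from Tyresta: +15.7%. Applied ad valorem rate: 5.5% + 15.7% = 21.2%.
Duty = £337,702.56 × 21.2% + 3,588 × £3.63 = £84,617.38.
Line 3 (47.09, Durova, 1,239 kg, £7,285.32):
Base rate for 47.09 is £2.15/kg.
Origin Durova qualifies under the Vinova–Durova agreement and 47.09 is covered: preferential rate Free applies instead.
Duty = £7,285.32 × 0% = £0.00.
Total = £27,389.75 + £84,617.38 + £0.00 = £112,007.13.

£112,007.13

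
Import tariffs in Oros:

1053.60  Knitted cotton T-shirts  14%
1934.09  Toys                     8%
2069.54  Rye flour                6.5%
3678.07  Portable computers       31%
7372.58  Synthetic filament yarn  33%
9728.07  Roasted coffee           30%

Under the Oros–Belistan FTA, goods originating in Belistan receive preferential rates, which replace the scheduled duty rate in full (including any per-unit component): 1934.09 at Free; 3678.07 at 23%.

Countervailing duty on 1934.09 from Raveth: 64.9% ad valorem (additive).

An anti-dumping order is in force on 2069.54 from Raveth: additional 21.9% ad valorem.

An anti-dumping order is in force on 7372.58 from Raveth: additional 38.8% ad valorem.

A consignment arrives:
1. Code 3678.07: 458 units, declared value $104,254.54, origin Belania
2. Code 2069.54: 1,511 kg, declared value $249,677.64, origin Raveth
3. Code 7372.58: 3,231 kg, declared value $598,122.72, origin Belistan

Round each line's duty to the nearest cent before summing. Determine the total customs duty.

Line 1 (3678.07, Belania, 458 units, $104,254.54):
Base rate for 3678.07 is 31%.
3678.07 has an FTA preferential rate, but origin Belania is not Belistan; base rate stands.
Duty = $104,254.54 × 31% = $32,318.91.
Line 2 (2069.54, Raveth, 1,511 kg, $249,677.64):
Base rate for 2069.54 is 6.5%.
Additional duty on 2069.54 from Raveth: +21.9%. Applied ad valorem rate: 6.5% + 21.9% = 28.4%.
Duty = $249,677.64 × 28.4% = $70,908.45.
Line 3 (7372.58, Belistan, 3,231 kg, $598,122.72):
Base rate for 7372.58 is 33%.
Origin Belistan is the FTA partner but 7372.58 is not on the preference list; base rate stands.
The additional-duty order on 7372.58 targets Raveth, not Belistan; it does not apply.
Duty = $598,122.72 × 33% = $197,380.50.
Total = $32,318.91 + $70,908.45 + $197,380.50 = $300,607.86.

$300,607.86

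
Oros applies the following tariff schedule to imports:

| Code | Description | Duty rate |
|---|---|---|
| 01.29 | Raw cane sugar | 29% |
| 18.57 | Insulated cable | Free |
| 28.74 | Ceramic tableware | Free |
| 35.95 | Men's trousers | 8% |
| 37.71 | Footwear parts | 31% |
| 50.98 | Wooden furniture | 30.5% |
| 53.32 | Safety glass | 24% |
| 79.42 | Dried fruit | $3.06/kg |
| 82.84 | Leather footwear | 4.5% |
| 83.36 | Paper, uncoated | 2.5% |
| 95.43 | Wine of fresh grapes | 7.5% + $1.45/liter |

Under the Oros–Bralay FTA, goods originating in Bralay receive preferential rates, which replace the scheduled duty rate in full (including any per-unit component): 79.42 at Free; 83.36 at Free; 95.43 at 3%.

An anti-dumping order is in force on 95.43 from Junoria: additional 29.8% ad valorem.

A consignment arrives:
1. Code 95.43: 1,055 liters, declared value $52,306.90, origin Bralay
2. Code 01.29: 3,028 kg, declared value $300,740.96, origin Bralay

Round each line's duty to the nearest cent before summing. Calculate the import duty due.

$88,784.09

Line 1 (95.43, Bralay, 1,055 liters, $52,306.90):
Base rate for 95.43 is 7.5% + $1.45/liter.
Origin Bralay qualifies under the Oros–Bralay agreement and 95.43 is covered: preferential rate 3% applies instead.
The additional-duty order on 95.43 targets Junoria, not Bralay; it does not apply.
Duty = $52,306.90 × 3% = $1,569.21.
Line 2 (01.29, Bralay, 3,028 kg, $300,740.96):
Base rate for 01.29 is 29%.
Origin Bralay is the FTA partner but 01.29 is not on the preference list; base rate stands.
Duty = $300,740.96 × 29% = $87,214.88.
Total = $1,569.21 + $87,214.88 = $88,784.09.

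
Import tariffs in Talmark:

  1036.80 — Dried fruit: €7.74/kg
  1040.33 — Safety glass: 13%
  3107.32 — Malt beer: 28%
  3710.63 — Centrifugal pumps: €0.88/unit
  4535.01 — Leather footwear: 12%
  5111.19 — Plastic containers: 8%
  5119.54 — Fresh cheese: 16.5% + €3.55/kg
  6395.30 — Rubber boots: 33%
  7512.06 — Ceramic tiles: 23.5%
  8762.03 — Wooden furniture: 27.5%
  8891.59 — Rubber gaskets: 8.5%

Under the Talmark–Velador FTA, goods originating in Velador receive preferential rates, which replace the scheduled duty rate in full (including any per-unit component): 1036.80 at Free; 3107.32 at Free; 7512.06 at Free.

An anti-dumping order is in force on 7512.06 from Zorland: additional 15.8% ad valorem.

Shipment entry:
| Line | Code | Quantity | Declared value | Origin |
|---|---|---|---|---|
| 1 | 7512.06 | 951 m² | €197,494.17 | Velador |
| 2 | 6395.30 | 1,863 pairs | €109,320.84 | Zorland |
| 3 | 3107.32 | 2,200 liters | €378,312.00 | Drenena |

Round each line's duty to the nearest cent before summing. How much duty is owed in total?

Line 1 (7512.06, Velador, 951 m², €197,494.17):
Base rate for 7512.06 is 23.5%.
Origin Velador qualifies under the Talmark–Velador agreement and 7512.06 is covered: preferential rate Free applies instead.
The additional-duty order on 7512.06 targets Zorland, not Velador; it does not apply.
Duty = €197,494.17 × 0% = €0.00.
Line 2 (6395.30, Zorland, 1,863 pairs, €109,320.84):
Base rate for 6395.30 is 33%.
Duty = €109,320.84 × 33% = €36,075.88.
Line 3 (3107.32, Drenena, 2,200 liters, €378,312.00):
Base rate for 3107.32 is 28%.
3107.32 has an FTA preferential rate, but origin Drenena is not Velador; base rate stands.
Duty = €378,312.00 × 28% = €105,927.36.
Total = €0.00 + €36,075.88 + €105,927.36 = €142,003.24.

€142,003.24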